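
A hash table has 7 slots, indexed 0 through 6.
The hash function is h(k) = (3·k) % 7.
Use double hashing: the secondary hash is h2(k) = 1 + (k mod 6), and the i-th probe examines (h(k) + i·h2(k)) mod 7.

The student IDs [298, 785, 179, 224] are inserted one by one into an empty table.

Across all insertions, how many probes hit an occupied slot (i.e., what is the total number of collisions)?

298 hashes to 5; slot 5 is free → place at 5.
785 hashes to 3; slot 3 is free → place at 3.
179 hashes to 5, h2=6; 5 taken → place at 4.
224 hashes to 0; slot 0 is free → place at 0.
Table: [224, —, —, 785, 179, 298, —]

1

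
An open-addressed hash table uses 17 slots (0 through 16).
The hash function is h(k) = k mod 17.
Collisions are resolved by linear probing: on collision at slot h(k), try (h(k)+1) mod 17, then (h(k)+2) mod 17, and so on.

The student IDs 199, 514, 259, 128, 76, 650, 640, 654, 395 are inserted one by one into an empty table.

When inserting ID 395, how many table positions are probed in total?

4

199 hashes to 12; slot 12 is free → place at 12.
514 hashes to 4; slot 4 is free → place at 4.
259 hashes to 4; 4 taken → place at 5.
128 hashes to 9; slot 9 is free → place at 9.
76 hashes to 8; slot 8 is free → place at 8.
650 hashes to 4; 4,5 taken → place at 6.
640 hashes to 11; slot 11 is free → place at 11.
654 hashes to 8; 8,9 taken → place at 10.
395 hashes to 4; 4,5,6 taken → place at 7.
Table: [_, _, _, _, 514, 259, 650, 395, 76, 128, 654, 640, 199, _, _, _, _]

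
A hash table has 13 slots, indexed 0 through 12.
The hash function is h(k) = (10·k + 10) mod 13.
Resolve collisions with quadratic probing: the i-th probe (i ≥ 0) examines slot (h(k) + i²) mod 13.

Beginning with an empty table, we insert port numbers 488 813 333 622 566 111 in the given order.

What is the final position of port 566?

488 hashes to 2; slot 2 is free => place at 2.
813 hashes to 2; 2 taken => place at 3.
333 hashes to 12; slot 12 is free => place at 12.
622 hashes to 3; 3 taken => place at 4.
566 hashes to 2; 2,3 taken => place at 6.
111 hashes to 2; 2,3,6 taken => place at 11.
Table: [-, -, 488, 813, 622, -, 566, -, -, -, -, 111, 333]

6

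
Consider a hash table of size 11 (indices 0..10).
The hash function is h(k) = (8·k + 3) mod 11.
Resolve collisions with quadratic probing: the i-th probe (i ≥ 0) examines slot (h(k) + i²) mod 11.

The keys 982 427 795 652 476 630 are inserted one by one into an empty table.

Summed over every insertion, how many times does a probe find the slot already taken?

Insert 982: h=5, slot 5 empty -> index 5.
Insert 427: h=9, slot 9 empty -> index 9.
Insert 795: h=5, slot 5 occupied -> index 6.
Insert 652: h=5, slots 5,6,9 occupied -> index 3.
Insert 476: h=5, slots 5,6,9,3 occupied -> index 10.
Insert 630: h=5, slots 5,6,9,3,10 occupied -> index 8.
Table: [—, —, —, 652, —, 982, 795, —, 630, 427, 476]

13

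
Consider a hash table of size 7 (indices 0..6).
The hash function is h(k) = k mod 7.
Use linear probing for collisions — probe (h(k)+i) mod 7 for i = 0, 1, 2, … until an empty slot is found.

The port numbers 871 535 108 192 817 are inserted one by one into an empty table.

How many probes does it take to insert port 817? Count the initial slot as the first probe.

871 hashes to 3; slot 3 is free → place at 3.
535 hashes to 3; 3 taken → place at 4.
108 hashes to 3; 3,4 taken → place at 5.
192 hashes to 3; 3,4,5 taken → place at 6.
817 hashes to 5; 5,6 taken → place at 0.
Table: [817, _, _, 871, 535, 108, 192]

3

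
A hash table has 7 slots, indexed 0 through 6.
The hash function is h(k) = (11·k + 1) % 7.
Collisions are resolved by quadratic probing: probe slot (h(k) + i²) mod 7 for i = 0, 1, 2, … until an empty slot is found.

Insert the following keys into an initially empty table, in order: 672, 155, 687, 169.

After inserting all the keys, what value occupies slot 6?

672: h=1 => slot 1
155: h=5 => slot 5
687: h=5, probe 5,6 => slot 6
169: h=5, probe 5,6,2 => slot 2
Table: [-, 672, 169, -, -, 155, 687]

687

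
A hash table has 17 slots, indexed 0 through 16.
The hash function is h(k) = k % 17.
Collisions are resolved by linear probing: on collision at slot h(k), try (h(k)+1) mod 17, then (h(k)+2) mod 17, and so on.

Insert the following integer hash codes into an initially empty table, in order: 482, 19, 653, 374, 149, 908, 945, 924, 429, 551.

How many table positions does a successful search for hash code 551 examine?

Insert 482: h=6, slot 6 empty => index 6.
Insert 19: h=2, slot 2 empty => index 2.
Insert 653: h=7, slot 7 empty => index 7.
Insert 374: h=0, slot 0 empty => index 0.
Insert 149: h=13, slot 13 empty => index 13.
Insert 908: h=7, slot 7 occupied => index 8.
Insert 945: h=10, slot 10 empty => index 10.
Insert 924: h=6, slots 6,7,8 occupied => index 9.
Insert 429: h=4, slot 4 empty => index 4.
Insert 551: h=7, slots 7,8,9,10 occupied => index 11.
Table: [374, ∅, 19, ∅, 429, ∅, 482, 653, 908, 924, 945, 551, ∅, 149, ∅, ∅, ∅]
Lookup 551: h=7, probe 7,8,9,10,11 → found at 11.

5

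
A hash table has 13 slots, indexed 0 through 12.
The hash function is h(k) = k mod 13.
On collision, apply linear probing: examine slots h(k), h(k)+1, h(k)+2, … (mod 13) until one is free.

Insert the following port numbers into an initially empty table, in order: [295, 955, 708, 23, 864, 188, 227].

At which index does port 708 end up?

Insert 295: h=9, slot 9 empty => index 9.
Insert 955: h=6, slot 6 empty => index 6.
Insert 708: h=6, slot 6 occupied => index 7.
Insert 23: h=10, slot 10 empty => index 10.
Insert 864: h=6, slots 6,7 occupied => index 8.
Insert 188: h=6, slots 6,7,8,9,10 occupied => index 11.
Insert 227: h=6, slots 6,7,8,9,10,11 occupied => index 12.
Table: [—, —, —, —, —, —, 955, 708, 864, 295, 23, 188, 227]

7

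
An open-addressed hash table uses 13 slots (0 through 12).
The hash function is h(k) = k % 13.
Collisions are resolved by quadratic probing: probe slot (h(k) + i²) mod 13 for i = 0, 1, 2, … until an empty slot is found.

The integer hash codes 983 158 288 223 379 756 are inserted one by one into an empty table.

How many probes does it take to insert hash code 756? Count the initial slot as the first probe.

5

983: h=8 => slot 8
158: h=2 => slot 2
288: h=2, probe 2,3 => slot 3
223: h=2, probe 2,3,6 => slot 6
379: h=2, probe 2,3,6,11 => slot 11
756: h=2, probe 2,3,6,11,5 => slot 5
Table: [_, _, 158, 288, _, 756, 223, _, 983, _, _, 379, _]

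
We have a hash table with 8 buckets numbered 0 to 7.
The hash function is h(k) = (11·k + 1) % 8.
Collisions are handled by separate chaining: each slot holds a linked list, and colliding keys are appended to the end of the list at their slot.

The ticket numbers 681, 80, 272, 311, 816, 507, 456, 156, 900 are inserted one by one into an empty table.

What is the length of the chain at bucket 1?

4

681 -> bucket 4
80 -> bucket 1
272 -> bucket 1 (collision)
311 -> bucket 6
816 -> bucket 1 (collision)
507 -> bucket 2
456 -> bucket 1 (collision)
156 -> bucket 5
900 -> bucket 5 (collision)
Final buckets:
0: —
1: 80 -> 272 -> 816 -> 456
2: 507
3: —
4: 681
5: 156 -> 900
6: 311
7: —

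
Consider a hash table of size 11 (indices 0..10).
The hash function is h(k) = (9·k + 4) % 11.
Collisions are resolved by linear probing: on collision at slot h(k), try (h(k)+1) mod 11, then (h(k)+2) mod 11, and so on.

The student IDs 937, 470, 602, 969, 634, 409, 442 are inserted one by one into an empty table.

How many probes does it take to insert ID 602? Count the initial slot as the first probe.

Insert 937: h=0, slot 0 empty → index 0.
Insert 470: h=10, slot 10 empty → index 10.
Insert 602: h=10, slots 10,0 occupied → index 1.
Insert 969: h=2, slot 2 empty → index 2.
Insert 634: h=1, slots 1,2 occupied → index 3.
Insert 409: h=0, slots 0,1,2,3 occupied → index 4.
Insert 442: h=0, slots 0,1,2,3,4 occupied → index 5.
Table: [937, 602, 969, 634, 409, 442, _, _, _, _, 470]

3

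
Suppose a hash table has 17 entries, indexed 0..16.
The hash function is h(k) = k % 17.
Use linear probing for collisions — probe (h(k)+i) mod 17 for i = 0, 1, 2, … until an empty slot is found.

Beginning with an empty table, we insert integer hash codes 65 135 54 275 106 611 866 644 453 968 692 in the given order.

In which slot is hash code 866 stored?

1

65: h=14 -> slot 14
135: h=16 -> slot 16
54: h=3 -> slot 3
275: h=3, probe 3,4 -> slot 4
106: h=4, probe 4,5 -> slot 5
611: h=16, probe 16,0 -> slot 0
866: h=16, probe 16,0,1 -> slot 1
644: h=15 -> slot 15
453: h=11 -> slot 11
968: h=16, probe 16,0,1,2 -> slot 2
692: h=12 -> slot 12
Table: [611, 866, 968, 54, 275, 106, ., ., ., ., ., 453, 692, ., 65, 644, 135]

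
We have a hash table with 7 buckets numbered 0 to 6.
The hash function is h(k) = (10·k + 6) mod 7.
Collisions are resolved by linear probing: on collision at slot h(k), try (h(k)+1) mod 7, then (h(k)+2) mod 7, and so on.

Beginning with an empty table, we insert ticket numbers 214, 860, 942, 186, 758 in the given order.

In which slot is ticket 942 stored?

214 hashes to 4; slot 4 is free → place at 4.
860 hashes to 3; slot 3 is free → place at 3.
942 hashes to 4; 4 taken → place at 5.
186 hashes to 4; 4,5 taken → place at 6.
758 hashes to 5; 5,6 taken → place at 0.
Table: [758, ., ., 860, 214, 942, 186]

5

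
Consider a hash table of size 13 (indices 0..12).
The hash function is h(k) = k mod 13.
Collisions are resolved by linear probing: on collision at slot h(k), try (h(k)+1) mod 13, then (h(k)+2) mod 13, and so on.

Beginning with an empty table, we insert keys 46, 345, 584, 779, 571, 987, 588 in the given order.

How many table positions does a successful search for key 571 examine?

46: h=7 -> slot 7
345: h=7, probe 7,8 -> slot 8
584: h=12 -> slot 12
779: h=12, probe 12,0 -> slot 0
571: h=12, probe 12,0,1 -> slot 1
987: h=12, probe 12,0,1,2 -> slot 2
588: h=3 -> slot 3
Table: [779, 571, 987, 588, -, -, -, 46, 345, -, -, -, 584]
Lookup 571: h=12, probe 12,0,1 → found at 1.

3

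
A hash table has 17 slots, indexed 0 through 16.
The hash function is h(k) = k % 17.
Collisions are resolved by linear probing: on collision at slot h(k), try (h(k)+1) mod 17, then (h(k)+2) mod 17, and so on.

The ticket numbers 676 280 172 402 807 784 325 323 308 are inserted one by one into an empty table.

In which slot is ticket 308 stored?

676: h=13 → slot 13
280: h=8 → slot 8
172: h=2 → slot 2
402: h=11 → slot 11
807: h=8, probe 8,9 → slot 9
784: h=2, probe 2,3 → slot 3
325: h=2, probe 2,3,4 → slot 4
323: h=0 → slot 0
308: h=2, probe 2,3,4,5 → slot 5
Table: [323, -, 172, 784, 325, 308, -, -, 280, 807, -, 402, -, 676, -, -, -]

5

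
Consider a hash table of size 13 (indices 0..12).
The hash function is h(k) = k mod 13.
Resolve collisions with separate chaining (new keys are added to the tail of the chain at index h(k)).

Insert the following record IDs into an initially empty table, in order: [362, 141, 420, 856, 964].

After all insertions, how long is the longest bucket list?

Insert 362: h=11, bucket 11 empty -> new chain.
Insert 141: h=11, bucket 11 nonempty -> append to chain.
Insert 420: h=4, bucket 4 empty -> new chain.
Insert 856: h=11, bucket 11 nonempty -> append to chain.
Insert 964: h=2, bucket 2 empty -> new chain.
Final buckets:
0: ∅
1: ∅
2: 964
3: ∅
4: 420
5: ∅
6: ∅
7: ∅
8: ∅
9: ∅
10: ∅
11: 362 -> 141 -> 856
12: ∅

3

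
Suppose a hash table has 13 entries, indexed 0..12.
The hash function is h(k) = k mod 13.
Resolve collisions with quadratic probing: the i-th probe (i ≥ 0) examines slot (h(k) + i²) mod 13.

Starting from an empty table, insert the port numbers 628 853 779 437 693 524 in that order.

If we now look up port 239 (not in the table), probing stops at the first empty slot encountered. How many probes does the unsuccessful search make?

2

Insert 628: h=4, slot 4 empty → index 4.
Insert 853: h=8, slot 8 empty → index 8.
Insert 779: h=12, slot 12 empty → index 12.
Insert 437: h=8, slot 8 occupied → index 9.
Insert 693: h=4, slot 4 occupied → index 5.
Insert 524: h=4, slots 4,5,8 occupied → index 0.
Table: [524, ∅, ∅, ∅, 628, 693, ∅, ∅, 853, 437, ∅, ∅, 779]
Lookup 239: h=5, probe 5,6 → slot 6 empty, not found.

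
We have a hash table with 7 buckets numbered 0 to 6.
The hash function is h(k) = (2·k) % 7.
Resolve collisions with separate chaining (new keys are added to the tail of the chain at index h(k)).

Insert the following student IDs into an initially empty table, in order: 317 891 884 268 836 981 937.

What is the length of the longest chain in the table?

Insert 317: h=4, bucket 4 empty -> new chain.
Insert 891: h=4, bucket 4 nonempty -> append to chain.
Insert 884: h=4, bucket 4 nonempty -> append to chain.
Insert 268: h=4, bucket 4 nonempty -> append to chain.
Insert 836: h=6, bucket 6 empty -> new chain.
Insert 981: h=2, bucket 2 empty -> new chain.
Insert 937: h=5, bucket 5 empty -> new chain.
Final buckets:
0: —
1: —
2: 981
3: —
4: 317 -> 891 -> 884 -> 268
5: 937
6: 836

4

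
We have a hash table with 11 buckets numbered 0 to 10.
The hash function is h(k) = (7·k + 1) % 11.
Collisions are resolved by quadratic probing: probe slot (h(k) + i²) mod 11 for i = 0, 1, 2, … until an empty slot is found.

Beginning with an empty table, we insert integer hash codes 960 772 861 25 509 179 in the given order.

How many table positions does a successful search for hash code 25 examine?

4

960 hashes to 0; slot 0 is free => place at 0.
772 hashes to 4; slot 4 is free => place at 4.
861 hashes to 0; 0 taken => place at 1.
25 hashes to 0; 0,1,4 taken => place at 9.
509 hashes to 0; 0,1,4,9 taken => place at 5.
179 hashes to 0; 0,1,4,9,5 taken => place at 3.
Table: [960, 861, ∅, 179, 772, 509, ∅, ∅, ∅, 25, ∅]
Lookup 25: h=0, probe 0,1,4,9 → found at 9.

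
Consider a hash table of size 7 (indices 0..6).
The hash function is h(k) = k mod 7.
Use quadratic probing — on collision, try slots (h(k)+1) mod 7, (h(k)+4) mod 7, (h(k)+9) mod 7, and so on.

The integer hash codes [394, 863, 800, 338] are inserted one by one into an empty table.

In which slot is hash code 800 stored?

394 hashes to 2; slot 2 is free → place at 2.
863 hashes to 2; 2 taken → place at 3.
800 hashes to 2; 2,3 taken → place at 6.
338 hashes to 2; 2,3,6 taken → place at 4.
Table: [_, _, 394, 863, 338, _, 800]

6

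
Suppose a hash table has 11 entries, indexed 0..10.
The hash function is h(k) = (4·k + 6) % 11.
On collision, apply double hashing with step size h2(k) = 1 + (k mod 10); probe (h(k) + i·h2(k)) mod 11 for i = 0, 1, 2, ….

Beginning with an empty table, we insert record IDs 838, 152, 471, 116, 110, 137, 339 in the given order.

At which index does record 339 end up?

Insert 838: h=3, slot 3 empty -> index 3.
Insert 152: h=9, slot 9 empty -> index 9.
Insert 471: h=9, h2=2, slot 9 occupied -> index 0.
Insert 116: h=8, slot 8 empty -> index 8.
Insert 110: h=6, slot 6 empty -> index 6.
Insert 137: h=4, slot 4 empty -> index 4.
Insert 339: h=9, h2=10, slots 9,8 occupied -> index 7.
Table: [471, _, _, 838, 137, _, 110, 339, 116, 152, _]

7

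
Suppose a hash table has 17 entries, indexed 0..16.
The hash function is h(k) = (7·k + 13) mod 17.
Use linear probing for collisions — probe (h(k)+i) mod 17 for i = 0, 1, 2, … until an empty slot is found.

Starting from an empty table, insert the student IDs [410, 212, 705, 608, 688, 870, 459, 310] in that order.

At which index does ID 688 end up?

410: h=10 -> slot 10
212: h=1 -> slot 1
705: h=1, probe 1,2 -> slot 2
608: h=2, probe 2,3 -> slot 3
688: h=1, probe 1,2,3,4 -> slot 4
870: h=0 -> slot 0
459: h=13 -> slot 13
310: h=7 -> slot 7
Table: [870, 212, 705, 608, 688, _, _, 310, _, _, 410, _, _, 459, _, _, _]

4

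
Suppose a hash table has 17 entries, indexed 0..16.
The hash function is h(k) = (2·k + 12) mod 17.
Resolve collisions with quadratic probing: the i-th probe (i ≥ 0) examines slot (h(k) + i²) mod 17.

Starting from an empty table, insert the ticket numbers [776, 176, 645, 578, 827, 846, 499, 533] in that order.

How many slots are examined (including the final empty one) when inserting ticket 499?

2

776 hashes to 0; slot 0 is free → place at 0.
176 hashes to 7; slot 7 is free → place at 7.
645 hashes to 10; slot 10 is free → place at 10.
578 hashes to 12; slot 12 is free → place at 12.
827 hashes to 0; 0 taken → place at 1.
846 hashes to 4; slot 4 is free → place at 4.
499 hashes to 7; 7 taken → place at 8.
533 hashes to 7; 7,8 taken → place at 11.
Table: [776, 827, ., ., 846, ., ., 176, 499, ., 645, 533, 578, ., ., ., .]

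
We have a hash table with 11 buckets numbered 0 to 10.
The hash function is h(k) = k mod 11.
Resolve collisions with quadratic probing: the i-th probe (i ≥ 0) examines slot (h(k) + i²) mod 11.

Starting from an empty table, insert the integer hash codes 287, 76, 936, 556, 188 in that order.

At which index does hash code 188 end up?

287 hashes to 1; slot 1 is free => place at 1.
76 hashes to 10; slot 10 is free => place at 10.
936 hashes to 1; 1 taken => place at 2.
556 hashes to 6; slot 6 is free => place at 6.
188 hashes to 1; 1,2 taken => place at 5.
Table: [., 287, 936, ., ., 188, 556, ., ., ., 76]

5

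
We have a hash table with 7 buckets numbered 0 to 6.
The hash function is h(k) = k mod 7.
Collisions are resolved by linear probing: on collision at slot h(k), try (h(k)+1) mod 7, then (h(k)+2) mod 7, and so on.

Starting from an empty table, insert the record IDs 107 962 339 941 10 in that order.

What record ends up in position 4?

339

Insert 107: h=2, slot 2 empty => index 2.
Insert 962: h=3, slot 3 empty => index 3.
Insert 339: h=3, slot 3 occupied => index 4.
Insert 941: h=3, slots 3,4 occupied => index 5.
Insert 10: h=3, slots 3,4,5 occupied => index 6.
Table: [∅, ∅, 107, 962, 339, 941, 10]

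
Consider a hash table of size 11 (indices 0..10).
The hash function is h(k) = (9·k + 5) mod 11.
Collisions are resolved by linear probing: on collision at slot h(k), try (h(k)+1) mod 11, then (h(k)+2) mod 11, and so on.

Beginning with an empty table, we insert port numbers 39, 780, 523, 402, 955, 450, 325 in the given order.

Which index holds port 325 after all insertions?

10

39 hashes to 4; slot 4 is free -> place at 4.
780 hashes to 7; slot 7 is free -> place at 7.
523 hashes to 4; 4 taken -> place at 5.
402 hashes to 4; 4,5 taken -> place at 6.
955 hashes to 9; slot 9 is free -> place at 9.
450 hashes to 7; 7 taken -> place at 8.
325 hashes to 4; 4,5,6,7,8,9 taken -> place at 10.
Table: [—, —, —, —, 39, 523, 402, 780, 450, 955, 325]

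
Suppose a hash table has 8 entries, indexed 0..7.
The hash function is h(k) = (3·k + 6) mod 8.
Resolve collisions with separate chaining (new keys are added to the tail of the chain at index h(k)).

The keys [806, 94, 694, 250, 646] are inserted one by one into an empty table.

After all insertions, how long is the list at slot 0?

Insert 806: h=0, bucket 0 empty -> new chain.
Insert 94: h=0, bucket 0 nonempty -> append to chain.
Insert 694: h=0, bucket 0 nonempty -> append to chain.
Insert 250: h=4, bucket 4 empty -> new chain.
Insert 646: h=0, bucket 0 nonempty -> append to chain.
Final buckets:
0: 806 -> 94 -> 694 -> 646
1: -
2: -
3: -
4: 250
5: -
6: -
7: -

4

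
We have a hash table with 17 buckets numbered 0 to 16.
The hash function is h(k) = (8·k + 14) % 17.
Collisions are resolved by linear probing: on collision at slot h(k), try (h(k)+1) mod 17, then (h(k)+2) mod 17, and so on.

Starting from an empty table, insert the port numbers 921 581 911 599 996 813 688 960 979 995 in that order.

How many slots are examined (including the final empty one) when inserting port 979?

6

921 hashes to 4; slot 4 is free => place at 4.
581 hashes to 4; 4 taken => place at 5.
911 hashes to 9; slot 9 is free => place at 9.
599 hashes to 12; slot 12 is free => place at 12.
996 hashes to 9; 9 taken => place at 10.
813 hashes to 7; slot 7 is free => place at 7.
688 hashes to 10; 10 taken => place at 11.
960 hashes to 10; 10,11,12 taken => place at 13.
979 hashes to 9; 9,10,11,12,13 taken => place at 14.
995 hashes to 1; slot 1 is free => place at 1.
Table: [∅, 995, ∅, ∅, 921, 581, ∅, 813, ∅, 911, 996, 688, 599, 960, 979, ∅, ∅]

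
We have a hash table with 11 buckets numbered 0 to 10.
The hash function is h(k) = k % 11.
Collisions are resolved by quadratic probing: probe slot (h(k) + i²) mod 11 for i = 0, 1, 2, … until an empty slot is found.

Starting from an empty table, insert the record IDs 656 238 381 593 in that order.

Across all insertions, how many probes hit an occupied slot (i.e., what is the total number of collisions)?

3

Insert 656: h=7, slot 7 empty -> index 7.
Insert 238: h=7, slot 7 occupied -> index 8.
Insert 381: h=7, slots 7,8 occupied -> index 0.
Insert 593: h=10, slot 10 empty -> index 10.
Table: [381, _, _, _, _, _, _, 656, 238, _, 593]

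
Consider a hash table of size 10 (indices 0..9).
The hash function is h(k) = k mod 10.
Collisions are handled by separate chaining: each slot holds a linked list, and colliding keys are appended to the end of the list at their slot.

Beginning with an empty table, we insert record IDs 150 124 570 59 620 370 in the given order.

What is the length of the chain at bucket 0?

150 -> bucket 0
124 -> bucket 4
570 -> bucket 0 (collision)
59 -> bucket 9
620 -> bucket 0 (collision)
370 -> bucket 0 (collision)
Final buckets:
0: 150 -> 570 -> 620 -> 370
1: .
2: .
3: .
4: 124
5: .
6: .
7: .
8: .
9: 59

4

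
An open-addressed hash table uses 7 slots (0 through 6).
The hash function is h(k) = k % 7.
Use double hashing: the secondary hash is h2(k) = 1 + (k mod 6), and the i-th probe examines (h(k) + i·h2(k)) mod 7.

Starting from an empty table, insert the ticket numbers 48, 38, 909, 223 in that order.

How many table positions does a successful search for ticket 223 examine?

48: h=6 -> slot 6
38: h=3 -> slot 3
909: h=6, h2=4, probe 6,3,0 -> slot 0
223: h=6, h2=2, probe 6,1 -> slot 1
Table: [909, 223, —, 38, —, —, 48]
Lookup 223: h=6, h2=2, probe 6,1 → found at 1.

2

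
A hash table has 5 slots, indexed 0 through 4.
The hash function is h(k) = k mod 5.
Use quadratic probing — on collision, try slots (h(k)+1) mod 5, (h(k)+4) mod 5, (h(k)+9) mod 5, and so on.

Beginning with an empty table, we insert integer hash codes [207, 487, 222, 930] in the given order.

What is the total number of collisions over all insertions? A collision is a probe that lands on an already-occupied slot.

3

Insert 207: h=2, slot 2 empty -> index 2.
Insert 487: h=2, slot 2 occupied -> index 3.
Insert 222: h=2, slots 2,3 occupied -> index 1.
Insert 930: h=0, slot 0 empty -> index 0.
Table: [930, 222, 207, 487, ∅]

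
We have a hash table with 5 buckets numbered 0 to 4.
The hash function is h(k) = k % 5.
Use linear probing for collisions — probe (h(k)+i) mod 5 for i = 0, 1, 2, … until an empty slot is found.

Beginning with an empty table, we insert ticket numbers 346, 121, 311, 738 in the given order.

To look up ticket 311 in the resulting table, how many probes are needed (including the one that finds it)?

Insert 346: h=1, slot 1 empty => index 1.
Insert 121: h=1, slot 1 occupied => index 2.
Insert 311: h=1, slots 1,2 occupied => index 3.
Insert 738: h=3, slot 3 occupied => index 4.
Table: [., 346, 121, 311, 738]
Lookup 311: h=1, probe 1,2,3 → found at 3.

3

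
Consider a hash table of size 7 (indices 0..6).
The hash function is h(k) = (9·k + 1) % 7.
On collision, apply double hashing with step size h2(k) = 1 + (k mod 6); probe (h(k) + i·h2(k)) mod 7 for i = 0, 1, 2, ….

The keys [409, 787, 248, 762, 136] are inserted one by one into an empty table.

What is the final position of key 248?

3

409 hashes to 0; slot 0 is free -> place at 0.
787 hashes to 0, h2=2; 0 taken -> place at 2.
248 hashes to 0, h2=3; 0 taken -> place at 3.
762 hashes to 6; slot 6 is free -> place at 6.
136 hashes to 0, h2=5; 0 taken -> place at 5.
Table: [409, —, 787, 248, —, 136, 762]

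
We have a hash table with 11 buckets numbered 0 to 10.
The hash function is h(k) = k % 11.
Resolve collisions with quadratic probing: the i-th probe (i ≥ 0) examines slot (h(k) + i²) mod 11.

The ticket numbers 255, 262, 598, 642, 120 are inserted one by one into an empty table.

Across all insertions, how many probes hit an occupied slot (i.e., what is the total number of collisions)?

1

255 hashes to 2; slot 2 is free → place at 2.
262 hashes to 9; slot 9 is free → place at 9.
598 hashes to 4; slot 4 is free → place at 4.
642 hashes to 4; 4 taken → place at 5.
120 hashes to 10; slot 10 is free → place at 10.
Table: [—, —, 255, —, 598, 642, —, —, —, 262, 120]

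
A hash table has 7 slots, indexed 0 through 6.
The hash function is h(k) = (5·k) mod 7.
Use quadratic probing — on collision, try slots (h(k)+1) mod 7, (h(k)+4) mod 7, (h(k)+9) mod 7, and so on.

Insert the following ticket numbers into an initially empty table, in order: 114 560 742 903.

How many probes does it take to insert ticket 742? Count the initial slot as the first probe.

114 hashes to 3; slot 3 is free -> place at 3.
560 hashes to 0; slot 0 is free -> place at 0.
742 hashes to 0; 0 taken -> place at 1.
903 hashes to 0; 0,1 taken -> place at 4.
Table: [560, 742, -, 114, 903, -, -]

2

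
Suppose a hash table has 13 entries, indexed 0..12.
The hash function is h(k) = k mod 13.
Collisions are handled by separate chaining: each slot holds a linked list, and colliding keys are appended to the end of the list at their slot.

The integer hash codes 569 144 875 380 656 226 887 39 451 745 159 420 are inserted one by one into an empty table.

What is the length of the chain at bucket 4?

Insert 569: h=10, bucket 10 empty → new chain.
Insert 144: h=1, bucket 1 empty → new chain.
Insert 875: h=4, bucket 4 empty → new chain.
Insert 380: h=3, bucket 3 empty → new chain.
Insert 656: h=6, bucket 6 empty → new chain.
Insert 226: h=5, bucket 5 empty → new chain.
Insert 887: h=3, bucket 3 nonempty → append to chain.
Insert 39: h=0, bucket 0 empty → new chain.
Insert 451: h=9, bucket 9 empty → new chain.
Insert 745: h=4, bucket 4 nonempty → append to chain.
Insert 159: h=3, bucket 3 nonempty → append to chain.
Insert 420: h=4, bucket 4 nonempty → append to chain.
Final buckets:
0: 39
1: 144
2: —
3: 380 -> 887 -> 159
4: 875 -> 745 -> 420
5: 226
6: 656
7: —
8: —
9: 451
10: 569
11: —
12: —

3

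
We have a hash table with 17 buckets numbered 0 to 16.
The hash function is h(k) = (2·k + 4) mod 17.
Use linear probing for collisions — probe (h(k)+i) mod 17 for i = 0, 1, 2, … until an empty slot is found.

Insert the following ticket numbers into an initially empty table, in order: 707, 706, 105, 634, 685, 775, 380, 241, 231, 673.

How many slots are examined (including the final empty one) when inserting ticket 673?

6

707 hashes to 7; slot 7 is free => place at 7.
706 hashes to 5; slot 5 is free => place at 5.
105 hashes to 10; slot 10 is free => place at 10.
634 hashes to 14; slot 14 is free => place at 14.
685 hashes to 14; 14 taken => place at 15.
775 hashes to 7; 7 taken => place at 8.
380 hashes to 16; slot 16 is free => place at 16.
241 hashes to 10; 10 taken => place at 11.
231 hashes to 7; 7,8 taken => place at 9.
673 hashes to 7; 7,8,9,10,11 taken => place at 12.
Table: [-, -, -, -, -, 706, -, 707, 775, 231, 105, 241, 673, -, 634, 685, 380]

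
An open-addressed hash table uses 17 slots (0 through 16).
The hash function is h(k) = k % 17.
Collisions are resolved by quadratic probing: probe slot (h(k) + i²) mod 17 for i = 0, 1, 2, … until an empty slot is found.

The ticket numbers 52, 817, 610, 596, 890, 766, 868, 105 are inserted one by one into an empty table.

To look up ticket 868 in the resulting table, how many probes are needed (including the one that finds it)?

5

Insert 52: h=1, slot 1 empty => index 1.
Insert 817: h=1, slot 1 occupied => index 2.
Insert 610: h=15, slot 15 empty => index 15.
Insert 596: h=1, slots 1,2 occupied => index 5.
Insert 890: h=6, slot 6 empty => index 6.
Insert 766: h=1, slots 1,2,5 occupied => index 10.
Insert 868: h=1, slots 1,2,5,10 occupied => index 0.
Insert 105: h=3, slot 3 empty => index 3.
Table: [868, 52, 817, 105, ., 596, 890, ., ., ., 766, ., ., ., ., 610, .]
Lookup 868: h=1, probe 1,2,5,10,0 → found at 0.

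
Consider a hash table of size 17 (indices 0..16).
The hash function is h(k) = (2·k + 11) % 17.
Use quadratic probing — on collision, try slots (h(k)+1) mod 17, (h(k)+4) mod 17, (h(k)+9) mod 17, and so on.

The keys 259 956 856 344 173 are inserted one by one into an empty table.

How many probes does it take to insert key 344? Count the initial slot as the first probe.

259: h=2 → slot 2
956: h=2, probe 2,3 → slot 3
856: h=6 → slot 6
344: h=2, probe 2,3,6,11 → slot 11
173: h=0 → slot 0
Table: [173, ∅, 259, 956, ∅, ∅, 856, ∅, ∅, ∅, ∅, 344, ∅, ∅, ∅, ∅, ∅]

4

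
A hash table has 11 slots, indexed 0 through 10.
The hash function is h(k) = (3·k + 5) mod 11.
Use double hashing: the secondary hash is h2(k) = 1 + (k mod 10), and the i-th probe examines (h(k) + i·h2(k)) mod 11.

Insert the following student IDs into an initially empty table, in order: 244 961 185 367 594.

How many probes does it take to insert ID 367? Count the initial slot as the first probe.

244 hashes to 0; slot 0 is free => place at 0.
961 hashes to 6; slot 6 is free => place at 6.
185 hashes to 10; slot 10 is free => place at 10.
367 hashes to 6, h2=8; 6 taken => place at 3.
594 hashes to 5; slot 5 is free => place at 5.
Table: [244, -, -, 367, -, 594, 961, -, -, -, 185]

2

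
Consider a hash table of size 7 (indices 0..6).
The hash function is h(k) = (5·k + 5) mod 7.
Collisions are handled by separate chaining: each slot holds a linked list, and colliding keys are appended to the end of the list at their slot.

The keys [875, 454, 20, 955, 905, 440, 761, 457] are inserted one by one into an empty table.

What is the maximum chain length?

3

Insert 875: h=5, bucket 5 empty → new chain.
Insert 454: h=0, bucket 0 empty → new chain.
Insert 20: h=0, bucket 0 nonempty → append to chain.
Insert 955: h=6, bucket 6 empty → new chain.
Insert 905: h=1, bucket 1 empty → new chain.
Insert 440: h=0, bucket 0 nonempty → append to chain.
Insert 761: h=2, bucket 2 empty → new chain.
Insert 457: h=1, bucket 1 nonempty → append to chain.
Final buckets:
0: 454 -> 20 -> 440
1: 905 -> 457
2: 761
3: -
4: -
5: 875
6: 955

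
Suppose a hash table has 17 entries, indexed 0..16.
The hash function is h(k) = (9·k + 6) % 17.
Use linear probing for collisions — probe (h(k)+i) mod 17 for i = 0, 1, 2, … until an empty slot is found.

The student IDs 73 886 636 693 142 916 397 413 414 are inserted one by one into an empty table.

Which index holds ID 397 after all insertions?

10

73 hashes to 0; slot 0 is free => place at 0.
886 hashes to 7; slot 7 is free => place at 7.
636 hashes to 1; slot 1 is free => place at 1.
693 hashes to 4; slot 4 is free => place at 4.
142 hashes to 9; slot 9 is free => place at 9.
916 hashes to 5; slot 5 is free => place at 5.
397 hashes to 9; 9 taken => place at 10.
413 hashes to 0; 0,1 taken => place at 2.
414 hashes to 9; 9,10 taken => place at 11.
Table: [73, 636, 413, _, 693, 916, _, 886, _, 142, 397, 414, _, _, _, _, _]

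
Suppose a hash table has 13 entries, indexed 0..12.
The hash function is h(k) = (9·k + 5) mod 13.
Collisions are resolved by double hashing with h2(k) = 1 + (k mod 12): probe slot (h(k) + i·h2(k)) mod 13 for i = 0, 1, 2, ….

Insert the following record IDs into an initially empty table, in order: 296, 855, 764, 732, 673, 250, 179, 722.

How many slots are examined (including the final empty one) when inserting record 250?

296 hashes to 4; slot 4 is free → place at 4.
855 hashes to 4, h2=4; 4 taken → place at 8.
764 hashes to 4, h2=9; 4 taken → place at 0.
732 hashes to 2; slot 2 is free → place at 2.
673 hashes to 4, h2=2; 4 taken → place at 6.
250 hashes to 6, h2=11; 6,4,2,0 taken → place at 11.
179 hashes to 4, h2=12; 4 taken → place at 3.
722 hashes to 3, h2=3; 3,6 taken → place at 9.
Table: [764, ∅, 732, 179, 296, ∅, 673, ∅, 855, 722, ∅, 250, ∅]

5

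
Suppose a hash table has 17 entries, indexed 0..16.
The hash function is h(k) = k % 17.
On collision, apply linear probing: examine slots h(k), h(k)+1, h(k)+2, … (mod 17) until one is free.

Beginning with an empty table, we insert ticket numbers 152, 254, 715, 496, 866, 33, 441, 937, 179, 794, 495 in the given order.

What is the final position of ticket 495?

7

152 hashes to 16; slot 16 is free → place at 16.
254 hashes to 16; 16 taken → place at 0.
715 hashes to 1; slot 1 is free → place at 1.
496 hashes to 3; slot 3 is free → place at 3.
866 hashes to 16; 16,0,1 taken → place at 2.
33 hashes to 16; 16,0,1,2,3 taken → place at 4.
441 hashes to 16; 16,0,1,2,3,4 taken → place at 5.
937 hashes to 2; 2,3,4,5 taken → place at 6.
179 hashes to 9; slot 9 is free → place at 9.
794 hashes to 12; slot 12 is free → place at 12.
495 hashes to 2; 2,3,4,5,6 taken → place at 7.
Table: [254, 715, 866, 496, 33, 441, 937, 495, _, 179, _, _, 794, _, _, _, 152]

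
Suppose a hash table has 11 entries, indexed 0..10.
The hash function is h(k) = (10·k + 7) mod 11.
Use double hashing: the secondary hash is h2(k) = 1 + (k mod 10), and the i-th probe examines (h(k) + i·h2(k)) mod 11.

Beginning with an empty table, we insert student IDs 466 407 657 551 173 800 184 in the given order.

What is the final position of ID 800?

466 hashes to 3; slot 3 is free → place at 3.
407 hashes to 7; slot 7 is free → place at 7.
657 hashes to 10; slot 10 is free → place at 10.
551 hashes to 6; slot 6 is free → place at 6.
173 hashes to 10, h2=4; 10,3,7 taken → place at 0.
800 hashes to 10, h2=1; 10,0 taken → place at 1.
184 hashes to 10, h2=5; 10 taken → place at 4.
Table: [173, 800, ∅, 466, 184, ∅, 551, 407, ∅, ∅, 657]

1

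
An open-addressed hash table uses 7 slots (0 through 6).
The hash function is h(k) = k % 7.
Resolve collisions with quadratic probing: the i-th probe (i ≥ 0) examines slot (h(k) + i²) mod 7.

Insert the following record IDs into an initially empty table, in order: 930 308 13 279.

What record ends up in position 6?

930

930: h=6 → slot 6
308: h=0 → slot 0
13: h=6, probe 6,0,3 → slot 3
279: h=6, probe 6,0,3,1 → slot 1
Table: [308, 279, ., 13, ., ., 930]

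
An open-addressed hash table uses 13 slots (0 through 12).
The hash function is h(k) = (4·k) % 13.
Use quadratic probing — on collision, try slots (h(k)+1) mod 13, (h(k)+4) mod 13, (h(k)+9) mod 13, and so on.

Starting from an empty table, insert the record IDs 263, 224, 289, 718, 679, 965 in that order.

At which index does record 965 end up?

11

Insert 263: h=12, slot 12 empty -> index 12.
Insert 224: h=12, slot 12 occupied -> index 0.
Insert 289: h=12, slots 12,0 occupied -> index 3.
Insert 718: h=12, slots 12,0,3 occupied -> index 8.
Insert 679: h=12, slots 12,0,3,8 occupied -> index 2.
Insert 965: h=12, slots 12,0,3,8,2 occupied -> index 11.
Table: [224, ∅, 679, 289, ∅, ∅, ∅, ∅, 718, ∅, ∅, 965, 263]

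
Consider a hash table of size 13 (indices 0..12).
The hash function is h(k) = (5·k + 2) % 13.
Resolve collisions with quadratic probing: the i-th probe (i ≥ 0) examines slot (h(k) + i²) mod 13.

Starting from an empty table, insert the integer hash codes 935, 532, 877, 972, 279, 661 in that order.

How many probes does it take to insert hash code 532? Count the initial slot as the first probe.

2

935 hashes to 10; slot 10 is free => place at 10.
532 hashes to 10; 10 taken => place at 11.
877 hashes to 6; slot 6 is free => place at 6.
972 hashes to 0; slot 0 is free => place at 0.
279 hashes to 6; 6 taken => place at 7.
661 hashes to 5; slot 5 is free => place at 5.
Table: [972, ., ., ., ., 661, 877, 279, ., ., 935, 532, .]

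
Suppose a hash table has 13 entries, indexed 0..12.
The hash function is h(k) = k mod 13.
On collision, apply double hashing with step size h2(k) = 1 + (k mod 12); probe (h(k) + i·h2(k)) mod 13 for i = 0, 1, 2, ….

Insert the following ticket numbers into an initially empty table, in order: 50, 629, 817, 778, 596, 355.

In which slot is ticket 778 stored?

50 hashes to 11; slot 11 is free => place at 11.
629 hashes to 5; slot 5 is free => place at 5.
817 hashes to 11, h2=2; 11 taken => place at 0.
778 hashes to 11, h2=11; 11 taken => place at 9.
596 hashes to 11, h2=9; 11 taken => place at 7.
355 hashes to 4; slot 4 is free => place at 4.
Table: [817, —, —, —, 355, 629, —, 596, —, 778, —, 50, —]

9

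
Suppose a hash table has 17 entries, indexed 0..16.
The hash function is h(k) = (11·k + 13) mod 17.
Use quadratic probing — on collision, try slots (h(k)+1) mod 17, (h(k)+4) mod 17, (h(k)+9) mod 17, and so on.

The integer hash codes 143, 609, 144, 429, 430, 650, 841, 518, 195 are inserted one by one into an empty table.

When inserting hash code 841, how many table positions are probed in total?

3

Insert 143: h=5, slot 5 empty => index 5.
Insert 609: h=14, slot 14 empty => index 14.
Insert 144: h=16, slot 16 empty => index 16.
Insert 429: h=6, slot 6 empty => index 6.
Insert 430: h=0, slot 0 empty => index 0.
Insert 650: h=6, slot 6 occupied => index 7.
Insert 841: h=16, slots 16,0 occupied => index 3.
Insert 518: h=16, slots 16,0,3 occupied => index 8.
Insert 195: h=16, slots 16,0,3,8 occupied => index 15.
Table: [430, ∅, ∅, 841, ∅, 143, 429, 650, 518, ∅, ∅, ∅, ∅, ∅, 609, 195, 144]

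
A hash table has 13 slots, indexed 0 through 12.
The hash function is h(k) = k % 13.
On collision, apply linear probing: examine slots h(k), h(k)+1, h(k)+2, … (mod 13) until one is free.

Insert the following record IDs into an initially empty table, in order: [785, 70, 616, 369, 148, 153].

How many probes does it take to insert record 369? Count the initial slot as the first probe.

4

785 hashes to 5; slot 5 is free => place at 5.
70 hashes to 5; 5 taken => place at 6.
616 hashes to 5; 5,6 taken => place at 7.
369 hashes to 5; 5,6,7 taken => place at 8.
148 hashes to 5; 5,6,7,8 taken => place at 9.
153 hashes to 10; slot 10 is free => place at 10.
Table: [-, -, -, -, -, 785, 70, 616, 369, 148, 153, -, -]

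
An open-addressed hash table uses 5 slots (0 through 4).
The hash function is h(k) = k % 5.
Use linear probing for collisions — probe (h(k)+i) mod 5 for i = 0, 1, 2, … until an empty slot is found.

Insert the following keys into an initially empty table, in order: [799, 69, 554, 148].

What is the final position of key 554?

1

Insert 799: h=4, slot 4 empty -> index 4.
Insert 69: h=4, slot 4 occupied -> index 0.
Insert 554: h=4, slots 4,0 occupied -> index 1.
Insert 148: h=3, slot 3 empty -> index 3.
Table: [69, 554, _, 148, 799]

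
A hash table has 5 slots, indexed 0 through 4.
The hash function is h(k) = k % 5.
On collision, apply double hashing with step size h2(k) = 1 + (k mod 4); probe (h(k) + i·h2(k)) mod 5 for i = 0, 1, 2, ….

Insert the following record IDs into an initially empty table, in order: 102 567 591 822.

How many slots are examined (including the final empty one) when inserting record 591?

Insert 102: h=2, slot 2 empty => index 2.
Insert 567: h=2, h2=4, slot 2 occupied => index 1.
Insert 591: h=1, h2=4, slot 1 occupied => index 0.
Insert 822: h=2, h2=3, slots 2,0 occupied => index 3.
Table: [591, 567, 102, 822, -]

2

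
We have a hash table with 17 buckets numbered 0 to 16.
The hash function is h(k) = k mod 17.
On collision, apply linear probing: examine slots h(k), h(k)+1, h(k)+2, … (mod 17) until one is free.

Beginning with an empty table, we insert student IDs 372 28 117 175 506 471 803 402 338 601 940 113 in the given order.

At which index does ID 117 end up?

372 hashes to 15; slot 15 is free => place at 15.
28 hashes to 11; slot 11 is free => place at 11.
117 hashes to 15; 15 taken => place at 16.
175 hashes to 5; slot 5 is free => place at 5.
506 hashes to 13; slot 13 is free => place at 13.
471 hashes to 12; slot 12 is free => place at 12.
803 hashes to 4; slot 4 is free => place at 4.
402 hashes to 11; 11,12,13 taken => place at 14.
338 hashes to 15; 15,16 taken => place at 0.
601 hashes to 6; slot 6 is free => place at 6.
940 hashes to 5; 5,6 taken => place at 7.
113 hashes to 11; 11,12,13,14,15,16,0 taken => place at 1.
Table: [338, 113, _, _, 803, 175, 601, 940, _, _, _, 28, 471, 506, 402, 372, 117]

16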